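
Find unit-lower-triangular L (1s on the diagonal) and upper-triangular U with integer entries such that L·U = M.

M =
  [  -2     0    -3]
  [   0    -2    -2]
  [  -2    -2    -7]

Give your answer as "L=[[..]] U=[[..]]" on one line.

  R1 -= 0·R0 → [0,-2,-2]
  R2 -= 1·R0 → [0,-2,-4]
  R2 -= 1·R1 → [0,0,-2]

L=[[1,0,0],[0,1,0],[1,1,1]] U=[[-2,0,-3],[0,-2,-2],[0,0,-2]]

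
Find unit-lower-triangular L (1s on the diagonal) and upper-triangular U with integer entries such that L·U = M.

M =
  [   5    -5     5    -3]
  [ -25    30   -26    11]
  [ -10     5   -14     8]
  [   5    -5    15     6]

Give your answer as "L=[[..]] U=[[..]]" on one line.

L=[[1,0,0,0],[-5,1,0,0],[-2,-1,1,0],[1,0,-2,1]] U=[[5,-5,5,-3],[0,5,-1,-4],[0,0,-5,-2],[0,0,0,5]]

  r1 -= -5·r0 → [0,5,-1,-4]
  r2 -= -2·r0 → [0,-5,-4,2]
  r3 -= 1·r0 → [0,0,10,9]
  r2 -= -1·r1 → [0,0,-5,-2]
  r3 -= 0·r1 → [0,0,10,9]
  r3 -= -2·r2 → [0,0,0,5]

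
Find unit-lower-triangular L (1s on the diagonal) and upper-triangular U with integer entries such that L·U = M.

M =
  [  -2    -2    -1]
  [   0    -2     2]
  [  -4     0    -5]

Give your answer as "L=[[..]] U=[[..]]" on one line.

L=[[1,0,0],[0,1,0],[2,-2,1]] U=[[-2,-2,-1],[0,-2,2],[0,0,1]]

  r1 -= 0·r0 → [0,-2,2]
  r2 -= 2·r0 → [0,4,-3]
  r2 -= -2·r1 → [0,0,1]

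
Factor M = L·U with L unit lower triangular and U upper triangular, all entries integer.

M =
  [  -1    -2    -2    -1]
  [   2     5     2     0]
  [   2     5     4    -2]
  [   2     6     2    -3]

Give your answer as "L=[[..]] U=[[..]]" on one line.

  R1 -= -2·R0 → [0,1,-2,-2]
  R2 -= -2·R0 → [0,1,0,-4]
  R3 -= -2·R0 → [0,2,-2,-5]
  R2 -= 1·R1 → [0,0,2,-2]
  R3 -= 2·R1 → [0,0,2,-1]
  R3 -= 1·R2 → [0,0,0,1]

L=[[1,0,0,0],[-2,1,0,0],[-2,1,1,0],[-2,2,1,1]] U=[[-1,-2,-2,-1],[0,1,-2,-2],[0,0,2,-2],[0,0,0,1]]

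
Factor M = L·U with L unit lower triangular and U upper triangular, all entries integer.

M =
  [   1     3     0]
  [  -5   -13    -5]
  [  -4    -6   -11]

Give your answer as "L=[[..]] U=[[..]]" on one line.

  r1 -= -5·r0 → [0,2,-5]
  r2 -= -4·r0 → [0,6,-11]
  r2 -= 3·r1 → [0,0,4]

L=[[1,0,0],[-5,1,0],[-4,3,1]] U=[[1,3,0],[0,2,-5],[0,0,4]]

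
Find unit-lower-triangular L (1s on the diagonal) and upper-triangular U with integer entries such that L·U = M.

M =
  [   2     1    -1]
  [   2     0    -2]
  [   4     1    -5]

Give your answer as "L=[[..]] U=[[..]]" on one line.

L=[[1,0,0],[1,1,0],[2,1,1]] U=[[2,1,-1],[0,-1,-1],[0,0,-2]]

  R1 -= 1·R0 → [0,-1,-1]
  R2 -= 2·R0 → [0,-1,-3]
  R2 -= 1·R1 → [0,0,-2]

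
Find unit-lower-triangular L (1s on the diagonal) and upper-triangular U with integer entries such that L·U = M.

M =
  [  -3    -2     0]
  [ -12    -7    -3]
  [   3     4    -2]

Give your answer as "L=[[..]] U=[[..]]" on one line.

  r1 -= 4·r0 → [0,1,-3]
  r2 -= -1·r0 → [0,2,-2]
  r2 -= 2·r1 → [0,0,4]

L=[[1,0,0],[4,1,0],[-1,2,1]] U=[[-3,-2,0],[0,1,-3],[0,0,4]]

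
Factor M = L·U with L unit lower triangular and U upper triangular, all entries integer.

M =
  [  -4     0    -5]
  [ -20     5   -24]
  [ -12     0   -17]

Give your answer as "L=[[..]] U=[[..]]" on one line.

L=[[1,0,0],[5,1,0],[3,0,1]] U=[[-4,0,-5],[0,5,1],[0,0,-2]]

  row1 -= 5·row0 → [0,5,1]
  row2 -= 3·row0 → [0,0,-2]
  row2 -= 0·row1 → [0,0,-2]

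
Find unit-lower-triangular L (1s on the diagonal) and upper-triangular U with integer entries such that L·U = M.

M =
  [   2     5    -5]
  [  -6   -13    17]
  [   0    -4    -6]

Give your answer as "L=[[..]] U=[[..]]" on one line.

  r1 -= -3·r0 → [0,2,2]
  r2 -= 0·r0 → [0,-4,-6]
  r2 -= -2·r1 → [0,0,-2]

L=[[1,0,0],[-3,1,0],[0,-2,1]] U=[[2,5,-5],[0,2,2],[0,0,-2]]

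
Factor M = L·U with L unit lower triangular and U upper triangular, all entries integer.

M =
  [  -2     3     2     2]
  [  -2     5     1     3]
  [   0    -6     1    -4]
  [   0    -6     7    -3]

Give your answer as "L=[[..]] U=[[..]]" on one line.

  row1 -= 1·row0 → [0,2,-1,1]
  row2 -= 0·row0 → [0,-6,1,-4]
  row3 -= 0·row0 → [0,-6,7,-3]
  row2 -= -3·row1 → [0,0,-2,-1]
  row3 -= -3·row1 → [0,0,4,0]
  row3 -= -2·row2 → [0,0,0,-2]

L=[[1,0,0,0],[1,1,0,0],[0,-3,1,0],[0,-3,-2,1]] U=[[-2,3,2,2],[0,2,-1,1],[0,0,-2,-1],[0,0,0,-2]]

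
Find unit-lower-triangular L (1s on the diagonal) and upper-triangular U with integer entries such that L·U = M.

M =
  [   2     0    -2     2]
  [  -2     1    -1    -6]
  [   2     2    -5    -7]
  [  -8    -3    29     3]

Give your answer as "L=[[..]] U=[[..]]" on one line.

L=[[1,0,0,0],[-1,1,0,0],[1,2,1,0],[-4,-3,4,1]] U=[[2,0,-2,2],[0,1,-3,-4],[0,0,3,-1],[0,0,0,3]]

  R1 -= -1·R0 → [0,1,-3,-4]
  R2 -= 1·R0 → [0,2,-3,-9]
  R3 -= -4·R0 → [0,-3,21,11]
  R2 -= 2·R1 → [0,0,3,-1]
  R3 -= -3·R1 → [0,0,12,-1]
  R3 -= 4·R2 → [0,0,0,3]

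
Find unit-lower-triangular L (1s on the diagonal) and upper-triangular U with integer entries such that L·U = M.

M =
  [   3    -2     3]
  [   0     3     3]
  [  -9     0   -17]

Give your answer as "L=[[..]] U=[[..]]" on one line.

L=[[1,0,0],[0,1,0],[-3,-2,1]] U=[[3,-2,3],[0,3,3],[0,0,-2]]

  r1 -= 0·r0 → [0,3,3]
  r2 -= -3·r0 → [0,-6,-8]
  r2 -= -2·r1 → [0,0,-2]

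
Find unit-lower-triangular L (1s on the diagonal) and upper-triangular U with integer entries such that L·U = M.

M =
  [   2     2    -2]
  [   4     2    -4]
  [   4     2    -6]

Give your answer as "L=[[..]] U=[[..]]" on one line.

L=[[1,0,0],[2,1,0],[2,1,1]] U=[[2,2,-2],[0,-2,0],[0,0,-2]]

  r1 -= 2·r0 → [0,-2,0]
  r2 -= 2·r0 → [0,-2,-2]
  r2 -= 1·r1 → [0,0,-2]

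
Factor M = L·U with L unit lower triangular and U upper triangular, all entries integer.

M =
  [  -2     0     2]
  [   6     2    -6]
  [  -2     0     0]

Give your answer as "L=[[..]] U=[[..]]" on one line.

L=[[1,0,0],[-3,1,0],[1,0,1]] U=[[-2,0,2],[0,2,0],[0,0,-2]]

  row1 -= -3·row0 → [0,2,0]
  row2 -= 1·row0 → [0,0,-2]
  row2 -= 0·row1 → [0,0,-2]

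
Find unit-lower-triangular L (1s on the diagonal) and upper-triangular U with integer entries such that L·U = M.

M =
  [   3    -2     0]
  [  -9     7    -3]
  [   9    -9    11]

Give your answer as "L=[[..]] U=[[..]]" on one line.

L=[[1,0,0],[-3,1,0],[3,-3,1]] U=[[3,-2,0],[0,1,-3],[0,0,2]]

  r1 -= -3·r0 → [0,1,-3]
  r2 -= 3·r0 → [0,-3,11]
  r2 -= -3·r1 → [0,0,2]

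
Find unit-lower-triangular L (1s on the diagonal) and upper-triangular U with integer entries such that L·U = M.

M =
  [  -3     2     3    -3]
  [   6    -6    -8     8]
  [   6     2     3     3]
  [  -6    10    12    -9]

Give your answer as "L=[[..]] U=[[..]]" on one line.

  row1 -= -2·row0 → [0,-2,-2,2]
  row2 -= -2·row0 → [0,6,9,-3]
  row3 -= 2·row0 → [0,6,6,-3]
  row2 -= -3·row1 → [0,0,3,3]
  row3 -= -3·row1 → [0,0,0,3]
  row3 -= 0·row2 → [0,0,0,3]

L=[[1,0,0,0],[-2,1,0,0],[-2,-3,1,0],[2,-3,0,1]] U=[[-3,2,3,-3],[0,-2,-2,2],[0,0,3,3],[0,0,0,3]]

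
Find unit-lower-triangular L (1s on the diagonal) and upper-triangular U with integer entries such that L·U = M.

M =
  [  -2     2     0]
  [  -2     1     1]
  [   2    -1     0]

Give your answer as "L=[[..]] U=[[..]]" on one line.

L=[[1,0,0],[1,1,0],[-1,-1,1]] U=[[-2,2,0],[0,-1,1],[0,0,1]]

  row1 -= 1·row0 → [0,-1,1]
  row2 -= -1·row0 → [0,1,0]
  row2 -= -1·row1 → [0,0,1]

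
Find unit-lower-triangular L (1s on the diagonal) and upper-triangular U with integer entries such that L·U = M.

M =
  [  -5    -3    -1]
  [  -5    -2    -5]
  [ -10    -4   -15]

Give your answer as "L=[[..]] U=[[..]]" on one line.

L=[[1,0,0],[1,1,0],[2,2,1]] U=[[-5,-3,-1],[0,1,-4],[0,0,-5]]

  row1 -= 1·row0 → [0,1,-4]
  row2 -= 2·row0 → [0,2,-13]
  row2 -= 2·row1 → [0,0,-5]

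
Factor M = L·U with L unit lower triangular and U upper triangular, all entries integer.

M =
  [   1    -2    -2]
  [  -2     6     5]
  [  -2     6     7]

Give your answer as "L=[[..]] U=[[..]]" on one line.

  R1 -= -2·R0 → [0,2,1]
  R2 -= -2·R0 → [0,2,3]
  R2 -= 1·R1 → [0,0,2]

L=[[1,0,0],[-2,1,0],[-2,1,1]] U=[[1,-2,-2],[0,2,1],[0,0,2]]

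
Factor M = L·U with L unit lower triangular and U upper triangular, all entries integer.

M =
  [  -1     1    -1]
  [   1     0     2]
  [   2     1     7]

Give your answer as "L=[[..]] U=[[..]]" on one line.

L=[[1,0,0],[-1,1,0],[-2,3,1]] U=[[-1,1,-1],[0,1,1],[0,0,2]]

  r1 -= -1·r0 → [0,1,1]
  r2 -= -2·r0 → [0,3,5]
  r2 -= 3·r1 → [0,0,2]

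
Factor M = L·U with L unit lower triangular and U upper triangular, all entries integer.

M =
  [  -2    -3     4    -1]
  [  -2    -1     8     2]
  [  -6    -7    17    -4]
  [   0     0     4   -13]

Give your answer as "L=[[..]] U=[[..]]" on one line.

  r1 -= 1·r0 → [0,2,4,3]
  r2 -= 3·r0 → [0,2,5,-1]
  r3 -= 0·r0 → [0,0,4,-13]
  r2 -= 1·r1 → [0,0,1,-4]
  r3 -= 0·r1 → [0,0,4,-13]
  r3 -= 4·r2 → [0,0,0,3]

L=[[1,0,0,0],[1,1,0,0],[3,1,1,0],[0,0,4,1]] U=[[-2,-3,4,-1],[0,2,4,3],[0,0,1,-4],[0,0,0,3]]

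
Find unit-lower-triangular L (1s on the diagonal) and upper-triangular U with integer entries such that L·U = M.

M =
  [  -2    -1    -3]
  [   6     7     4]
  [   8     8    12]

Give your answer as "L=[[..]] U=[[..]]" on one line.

L=[[1,0,0],[-3,1,0],[-4,1,1]] U=[[-2,-1,-3],[0,4,-5],[0,0,5]]

  row1 -= -3·row0 → [0,4,-5]
  row2 -= -4·row0 → [0,4,0]
  row2 -= 1·row1 → [0,0,5]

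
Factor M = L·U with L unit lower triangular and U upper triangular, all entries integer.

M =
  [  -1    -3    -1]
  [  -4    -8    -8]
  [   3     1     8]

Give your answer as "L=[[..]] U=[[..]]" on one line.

L=[[1,0,0],[4,1,0],[-3,-2,1]] U=[[-1,-3,-1],[0,4,-4],[0,0,-3]]

  R1 -= 4·R0 → [0,4,-4]
  R2 -= -3·R0 → [0,-8,5]
  R2 -= -2·R1 → [0,0,-3]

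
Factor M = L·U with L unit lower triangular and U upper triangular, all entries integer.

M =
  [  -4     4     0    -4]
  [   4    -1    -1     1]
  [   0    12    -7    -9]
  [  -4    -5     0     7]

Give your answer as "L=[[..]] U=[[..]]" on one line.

  row1 -= -1·row0 → [0,3,-1,-3]
  row2 -= 0·row0 → [0,12,-7,-9]
  row3 -= 1·row0 → [0,-9,0,11]
  row2 -= 4·row1 → [0,0,-3,3]
  row3 -= -3·row1 → [0,0,-3,2]
  row3 -= 1·row2 → [0,0,0,-1]

L=[[1,0,0,0],[-1,1,0,0],[0,4,1,0],[1,-3,1,1]] U=[[-4,4,0,-4],[0,3,-1,-3],[0,0,-3,3],[0,0,0,-1]]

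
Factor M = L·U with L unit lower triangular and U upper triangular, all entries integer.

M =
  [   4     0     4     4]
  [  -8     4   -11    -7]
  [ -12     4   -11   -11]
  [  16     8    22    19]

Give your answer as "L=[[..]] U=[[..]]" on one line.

L=[[1,0,0,0],[-2,1,0,0],[-3,1,1,0],[4,2,3,1]] U=[[4,0,4,4],[0,4,-3,1],[0,0,4,0],[0,0,0,1]]

  row1 -= -2·row0 → [0,4,-3,1]
  row2 -= -3·row0 → [0,4,1,1]
  row3 -= 4·row0 → [0,8,6,3]
  row2 -= 1·row1 → [0,0,4,0]
  row3 -= 2·row1 → [0,0,12,1]
  row3 -= 3·row2 → [0,0,0,1]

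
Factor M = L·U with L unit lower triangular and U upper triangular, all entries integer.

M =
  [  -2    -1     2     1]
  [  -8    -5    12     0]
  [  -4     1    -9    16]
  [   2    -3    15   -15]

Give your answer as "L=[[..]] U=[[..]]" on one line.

L=[[1,0,0,0],[4,1,0,0],[2,-3,1,0],[-1,4,-1,1]] U=[[-2,-1,2,1],[0,-1,4,-4],[0,0,-1,2],[0,0,0,4]]

  row1 -= 4·row0 → [0,-1,4,-4]
  row2 -= 2·row0 → [0,3,-13,14]
  row3 -= -1·row0 → [0,-4,17,-14]
  row2 -= -3·row1 → [0,0,-1,2]
  row3 -= 4·row1 → [0,0,1,2]
  row3 -= -1·row2 → [0,0,0,4]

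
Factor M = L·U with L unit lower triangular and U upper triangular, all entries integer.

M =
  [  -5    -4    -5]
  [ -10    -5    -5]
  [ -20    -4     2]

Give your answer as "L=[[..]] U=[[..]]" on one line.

  r1 -= 2·r0 → [0,3,5]
  r2 -= 4·r0 → [0,12,22]
  r2 -= 4·r1 → [0,0,2]

L=[[1,0,0],[2,1,0],[4,4,1]] U=[[-5,-4,-5],[0,3,5],[0,0,2]]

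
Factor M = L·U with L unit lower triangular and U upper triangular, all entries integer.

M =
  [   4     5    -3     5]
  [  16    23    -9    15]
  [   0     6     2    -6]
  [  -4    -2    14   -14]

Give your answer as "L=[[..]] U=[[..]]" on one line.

  row1 -= 4·row0 → [0,3,3,-5]
  row2 -= 0·row0 → [0,6,2,-6]
  row3 -= -1·row0 → [0,3,11,-9]
  row2 -= 2·row1 → [0,0,-4,4]
  row3 -= 1·row1 → [0,0,8,-4]
  row3 -= -2·row2 → [0,0,0,4]

L=[[1,0,0,0],[4,1,0,0],[0,2,1,0],[-1,1,-2,1]] U=[[4,5,-3,5],[0,3,3,-5],[0,0,-4,4],[0,0,0,4]]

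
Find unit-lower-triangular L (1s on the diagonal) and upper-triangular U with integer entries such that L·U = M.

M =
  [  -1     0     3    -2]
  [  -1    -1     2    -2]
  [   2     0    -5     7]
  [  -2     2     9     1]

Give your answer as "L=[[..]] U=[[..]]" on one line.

  row1 -= 1·row0 → [0,-1,-1,0]
  row2 -= -2·row0 → [0,0,1,3]
  row3 -= 2·row0 → [0,2,3,5]
  row2 -= 0·row1 → [0,0,1,3]
  row3 -= -2·row1 → [0,0,1,5]
  row3 -= 1·row2 → [0,0,0,2]

L=[[1,0,0,0],[1,1,0,0],[-2,0,1,0],[2,-2,1,1]] U=[[-1,0,3,-2],[0,-1,-1,0],[0,0,1,3],[0,0,0,2]]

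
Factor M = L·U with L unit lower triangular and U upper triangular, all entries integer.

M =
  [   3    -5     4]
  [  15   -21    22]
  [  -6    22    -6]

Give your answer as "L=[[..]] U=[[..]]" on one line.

  R1 -= 5·R0 → [0,4,2]
  R2 -= -2·R0 → [0,12,2]
  R2 -= 3·R1 → [0,0,-4]

L=[[1,0,0],[5,1,0],[-2,3,1]] U=[[3,-5,4],[0,4,2],[0,0,-4]]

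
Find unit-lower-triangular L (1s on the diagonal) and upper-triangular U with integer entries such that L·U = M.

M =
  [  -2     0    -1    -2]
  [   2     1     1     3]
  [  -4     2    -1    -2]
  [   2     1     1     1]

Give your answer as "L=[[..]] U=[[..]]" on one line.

L=[[1,0,0,0],[-1,1,0,0],[2,2,1,0],[-1,1,0,1]] U=[[-2,0,-1,-2],[0,1,0,1],[0,0,1,0],[0,0,0,-2]]

  R1 -= -1·R0 → [0,1,0,1]
  R2 -= 2·R0 → [0,2,1,2]
  R3 -= -1·R0 → [0,1,0,-1]
  R2 -= 2·R1 → [0,0,1,0]
  R3 -= 1·R1 → [0,0,0,-2]
  R3 -= 0·R2 → [0,0,0,-2]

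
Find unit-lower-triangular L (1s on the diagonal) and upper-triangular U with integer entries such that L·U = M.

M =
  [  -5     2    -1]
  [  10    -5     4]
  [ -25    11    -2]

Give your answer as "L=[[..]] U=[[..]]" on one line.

  row1 -= -2·row0 → [0,-1,2]
  row2 -= 5·row0 → [0,1,3]
  row2 -= -1·row1 → [0,0,5]

L=[[1,0,0],[-2,1,0],[5,-1,1]] U=[[-5,2,-1],[0,-1,2],[0,0,5]]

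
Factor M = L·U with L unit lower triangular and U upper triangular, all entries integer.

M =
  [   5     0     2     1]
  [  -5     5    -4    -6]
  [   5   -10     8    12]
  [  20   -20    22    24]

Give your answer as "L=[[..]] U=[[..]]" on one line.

  row1 -= -1·row0 → [0,5,-2,-5]
  row2 -= 1·row0 → [0,-10,6,11]
  row3 -= 4·row0 → [0,-20,14,20]
  row2 -= -2·row1 → [0,0,2,1]
  row3 -= -4·row1 → [0,0,6,0]
  row3 -= 3·row2 → [0,0,0,-3]

L=[[1,0,0,0],[-1,1,0,0],[1,-2,1,0],[4,-4,3,1]] U=[[5,0,2,1],[0,5,-2,-5],[0,0,2,1],[0,0,0,-3]]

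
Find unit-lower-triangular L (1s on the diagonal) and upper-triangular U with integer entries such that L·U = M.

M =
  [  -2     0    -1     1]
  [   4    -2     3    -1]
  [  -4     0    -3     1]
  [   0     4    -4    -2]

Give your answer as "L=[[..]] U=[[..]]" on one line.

L=[[1,0,0,0],[-2,1,0,0],[2,0,1,0],[0,-2,2,1]] U=[[-2,0,-1,1],[0,-2,1,1],[0,0,-1,-1],[0,0,0,2]]

  row1 -= -2·row0 → [0,-2,1,1]
  row2 -= 2·row0 → [0,0,-1,-1]
  row3 -= 0·row0 → [0,4,-4,-2]
  row2 -= 0·row1 → [0,0,-1,-1]
  row3 -= -2·row1 → [0,0,-2,0]
  row3 -= 2·row2 → [0,0,0,2]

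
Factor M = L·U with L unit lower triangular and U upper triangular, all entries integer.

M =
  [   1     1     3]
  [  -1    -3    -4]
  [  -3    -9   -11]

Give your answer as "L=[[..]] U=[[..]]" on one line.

L=[[1,0,0],[-1,1,0],[-3,3,1]] U=[[1,1,3],[0,-2,-1],[0,0,1]]

  row1 -= -1·row0 → [0,-2,-1]
  row2 -= -3·row0 → [0,-6,-2]
  row2 -= 3·row1 → [0,0,1]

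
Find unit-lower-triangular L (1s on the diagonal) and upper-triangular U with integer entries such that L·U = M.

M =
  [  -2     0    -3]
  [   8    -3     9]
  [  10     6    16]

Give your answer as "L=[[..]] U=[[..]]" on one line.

L=[[1,0,0],[-4,1,0],[-5,-2,1]] U=[[-2,0,-3],[0,-3,-3],[0,0,-5]]

  r1 -= -4·r0 → [0,-3,-3]
  r2 -= -5·r0 → [0,6,1]
  r2 -= -2·r1 → [0,0,-5]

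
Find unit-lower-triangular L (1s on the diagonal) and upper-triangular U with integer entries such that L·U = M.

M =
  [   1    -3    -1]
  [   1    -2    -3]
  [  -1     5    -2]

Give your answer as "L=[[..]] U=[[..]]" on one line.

  row1 -= 1·row0 → [0,1,-2]
  row2 -= -1·row0 → [0,2,-3]
  row2 -= 2·row1 → [0,0,1]

L=[[1,0,0],[1,1,0],[-1,2,1]] U=[[1,-3,-1],[0,1,-2],[0,0,1]]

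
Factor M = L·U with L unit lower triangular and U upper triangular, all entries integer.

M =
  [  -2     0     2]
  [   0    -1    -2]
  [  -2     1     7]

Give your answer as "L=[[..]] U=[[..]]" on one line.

L=[[1,0,0],[0,1,0],[1,-1,1]] U=[[-2,0,2],[0,-1,-2],[0,0,3]]

  r1 -= 0·r0 → [0,-1,-2]
  r2 -= 1·r0 → [0,1,5]
  r2 -= -1·r1 → [0,0,3]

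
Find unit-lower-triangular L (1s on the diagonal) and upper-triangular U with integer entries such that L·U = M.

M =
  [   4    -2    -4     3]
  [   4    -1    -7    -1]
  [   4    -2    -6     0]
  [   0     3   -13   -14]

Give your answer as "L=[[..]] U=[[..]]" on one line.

  R1 -= 1·R0 → [0,1,-3,-4]
  R2 -= 1·R0 → [0,0,-2,-3]
  R3 -= 0·R0 → [0,3,-13,-14]
  R2 -= 0·R1 → [0,0,-2,-3]
  R3 -= 3·R1 → [0,0,-4,-2]
  R3 -= 2·R2 → [0,0,0,4]

L=[[1,0,0,0],[1,1,0,0],[1,0,1,0],[0,3,2,1]] U=[[4,-2,-4,3],[0,1,-3,-4],[0,0,-2,-3],[0,0,0,4]]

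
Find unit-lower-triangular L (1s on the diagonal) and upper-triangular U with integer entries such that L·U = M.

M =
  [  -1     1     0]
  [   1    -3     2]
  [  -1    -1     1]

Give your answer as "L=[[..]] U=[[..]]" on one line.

  R1 -= -1·R0 → [0,-2,2]
  R2 -= 1·R0 → [0,-2,1]
  R2 -= 1·R1 → [0,0,-1]

L=[[1,0,0],[-1,1,0],[1,1,1]] U=[[-1,1,0],[0,-2,2],[0,0,-1]]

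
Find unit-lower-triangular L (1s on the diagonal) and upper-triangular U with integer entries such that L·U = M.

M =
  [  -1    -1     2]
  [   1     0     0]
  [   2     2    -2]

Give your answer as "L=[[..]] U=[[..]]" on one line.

L=[[1,0,0],[-1,1,0],[-2,0,1]] U=[[-1,-1,2],[0,-1,2],[0,0,2]]

  r1 -= -1·r0 → [0,-1,2]
  r2 -= -2·r0 → [0,0,2]
  r2 -= 0·r1 → [0,0,2]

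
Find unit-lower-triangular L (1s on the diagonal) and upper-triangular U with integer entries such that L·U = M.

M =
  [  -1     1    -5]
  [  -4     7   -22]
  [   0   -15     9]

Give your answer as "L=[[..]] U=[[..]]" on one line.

  R1 -= 4·R0 → [0,3,-2]
  R2 -= 0·R0 → [0,-15,9]
  R2 -= -5·R1 → [0,0,-1]

L=[[1,0,0],[4,1,0],[0,-5,1]] U=[[-1,1,-5],[0,3,-2],[0,0,-1]]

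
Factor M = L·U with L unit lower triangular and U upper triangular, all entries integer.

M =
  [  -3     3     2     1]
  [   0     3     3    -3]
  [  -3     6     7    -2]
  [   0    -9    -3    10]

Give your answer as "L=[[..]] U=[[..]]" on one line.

  R1 -= 0·R0 → [0,3,3,-3]
  R2 -= 1·R0 → [0,3,5,-3]
  R3 -= 0·R0 → [0,-9,-3,10]
  R2 -= 1·R1 → [0,0,2,0]
  R3 -= -3·R1 → [0,0,6,1]
  R3 -= 3·R2 → [0,0,0,1]

L=[[1,0,0,0],[0,1,0,0],[1,1,1,0],[0,-3,3,1]] U=[[-3,3,2,1],[0,3,3,-3],[0,0,2,0],[0,0,0,1]]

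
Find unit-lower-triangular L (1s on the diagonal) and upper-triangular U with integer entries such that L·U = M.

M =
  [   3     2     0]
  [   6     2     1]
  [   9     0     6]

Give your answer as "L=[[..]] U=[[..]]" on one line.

L=[[1,0,0],[2,1,0],[3,3,1]] U=[[3,2,0],[0,-2,1],[0,0,3]]

  R1 -= 2·R0 → [0,-2,1]
  R2 -= 3·R0 → [0,-6,6]
  R2 -= 3·R1 → [0,0,3]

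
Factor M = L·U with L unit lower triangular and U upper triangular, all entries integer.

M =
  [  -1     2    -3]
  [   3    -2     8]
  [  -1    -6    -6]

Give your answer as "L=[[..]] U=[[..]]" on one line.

L=[[1,0,0],[-3,1,0],[1,-2,1]] U=[[-1,2,-3],[0,4,-1],[0,0,-5]]

  R1 -= -3·R0 → [0,4,-1]
  R2 -= 1·R0 → [0,-8,-3]
  R2 -= -2·R1 → [0,0,-5]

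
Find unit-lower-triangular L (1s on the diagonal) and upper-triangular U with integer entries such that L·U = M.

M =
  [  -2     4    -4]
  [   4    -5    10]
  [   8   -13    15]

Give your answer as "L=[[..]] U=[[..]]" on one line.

L=[[1,0,0],[-2,1,0],[-4,1,1]] U=[[-2,4,-4],[0,3,2],[0,0,-3]]

  R1 -= -2·R0 → [0,3,2]
  R2 -= -4·R0 → [0,3,-1]
  R2 -= 1·R1 → [0,0,-3]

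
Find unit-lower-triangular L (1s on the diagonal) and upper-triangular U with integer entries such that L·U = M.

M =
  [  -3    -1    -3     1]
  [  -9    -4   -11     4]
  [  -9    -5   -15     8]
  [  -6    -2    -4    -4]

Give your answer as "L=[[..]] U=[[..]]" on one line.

  R1 -= 3·R0 → [0,-1,-2,1]
  R2 -= 3·R0 → [0,-2,-6,5]
  R3 -= 2·R0 → [0,0,2,-6]
  R2 -= 2·R1 → [0,0,-2,3]
  R3 -= 0·R1 → [0,0,2,-6]
  R3 -= -1·R2 → [0,0,0,-3]

L=[[1,0,0,0],[3,1,0,0],[3,2,1,0],[2,0,-1,1]] U=[[-3,-1,-3,1],[0,-1,-2,1],[0,0,-2,3],[0,0,0,-3]]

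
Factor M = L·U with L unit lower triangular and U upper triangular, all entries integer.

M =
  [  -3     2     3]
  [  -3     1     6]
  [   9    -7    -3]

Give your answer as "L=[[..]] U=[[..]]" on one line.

  row1 -= 1·row0 → [0,-1,3]
  row2 -= -3·row0 → [0,-1,6]
  row2 -= 1·row1 → [0,0,3]

L=[[1,0,0],[1,1,0],[-3,1,1]] U=[[-3,2,3],[0,-1,3],[0,0,3]]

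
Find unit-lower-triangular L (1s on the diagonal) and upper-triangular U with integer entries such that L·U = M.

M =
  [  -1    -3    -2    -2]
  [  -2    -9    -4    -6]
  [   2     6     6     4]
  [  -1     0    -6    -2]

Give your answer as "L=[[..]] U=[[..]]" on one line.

  r1 -= 2·r0 → [0,-3,0,-2]
  r2 -= -2·r0 → [0,0,2,0]
  r3 -= 1·r0 → [0,3,-4,0]
  r2 -= 0·r1 → [0,0,2,0]
  r3 -= -1·r1 → [0,0,-4,-2]
  r3 -= -2·r2 → [0,0,0,-2]

L=[[1,0,0,0],[2,1,0,0],[-2,0,1,0],[1,-1,-2,1]] U=[[-1,-3,-2,-2],[0,-3,0,-2],[0,0,2,0],[0,0,0,-2]]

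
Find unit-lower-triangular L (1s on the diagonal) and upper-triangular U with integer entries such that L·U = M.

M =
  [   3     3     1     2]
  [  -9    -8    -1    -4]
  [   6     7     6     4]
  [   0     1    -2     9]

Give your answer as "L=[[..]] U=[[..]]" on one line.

  r1 -= -3·r0 → [0,1,2,2]
  r2 -= 2·r0 → [0,1,4,0]
  r3 -= 0·r0 → [0,1,-2,9]
  r2 -= 1·r1 → [0,0,2,-2]
  r3 -= 1·r1 → [0,0,-4,7]
  r3 -= -2·r2 → [0,0,0,3]

L=[[1,0,0,0],[-3,1,0,0],[2,1,1,0],[0,1,-2,1]] U=[[3,3,1,2],[0,1,2,2],[0,0,2,-2],[0,0,0,3]]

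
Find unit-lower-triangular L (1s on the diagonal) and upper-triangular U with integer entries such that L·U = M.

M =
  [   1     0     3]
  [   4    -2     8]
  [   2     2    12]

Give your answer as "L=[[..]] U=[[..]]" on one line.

L=[[1,0,0],[4,1,0],[2,-1,1]] U=[[1,0,3],[0,-2,-4],[0,0,2]]

  r1 -= 4·r0 → [0,-2,-4]
  r2 -= 2·r0 → [0,2,6]
  r2 -= -1·r1 → [0,0,2]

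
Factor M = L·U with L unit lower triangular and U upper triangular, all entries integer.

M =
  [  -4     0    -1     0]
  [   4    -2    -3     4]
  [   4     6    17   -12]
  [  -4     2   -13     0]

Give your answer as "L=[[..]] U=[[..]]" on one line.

  row1 -= -1·row0 → [0,-2,-4,4]
  row2 -= -1·row0 → [0,6,16,-12]
  row3 -= 1·row0 → [0,2,-12,0]
  row2 -= -3·row1 → [0,0,4,0]
  row3 -= -1·row1 → [0,0,-16,4]
  row3 -= -4·row2 → [0,0,0,4]

L=[[1,0,0,0],[-1,1,0,0],[-1,-3,1,0],[1,-1,-4,1]] U=[[-4,0,-1,0],[0,-2,-4,4],[0,0,4,0],[0,0,0,4]]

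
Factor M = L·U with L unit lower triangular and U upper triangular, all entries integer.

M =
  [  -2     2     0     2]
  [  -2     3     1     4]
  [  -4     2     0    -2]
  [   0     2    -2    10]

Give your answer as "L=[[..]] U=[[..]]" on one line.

L=[[1,0,0,0],[1,1,0,0],[2,-2,1,0],[0,2,-2,1]] U=[[-2,2,0,2],[0,1,1,2],[0,0,2,-2],[0,0,0,2]]

  R1 -= 1·R0 → [0,1,1,2]
  R2 -= 2·R0 → [0,-2,0,-6]
  R3 -= 0·R0 → [0,2,-2,10]
  R2 -= -2·R1 → [0,0,2,-2]
  R3 -= 2·R1 → [0,0,-4,6]
  R3 -= -2·R2 → [0,0,0,2]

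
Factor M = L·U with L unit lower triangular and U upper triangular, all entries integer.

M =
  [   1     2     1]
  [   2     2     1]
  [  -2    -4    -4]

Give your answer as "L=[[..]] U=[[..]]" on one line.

  row1 -= 2·row0 → [0,-2,-1]
  row2 -= -2·row0 → [0,0,-2]
  row2 -= 0·row1 → [0,0,-2]

L=[[1,0,0],[2,1,0],[-2,0,1]] U=[[1,2,1],[0,-2,-1],[0,0,-2]]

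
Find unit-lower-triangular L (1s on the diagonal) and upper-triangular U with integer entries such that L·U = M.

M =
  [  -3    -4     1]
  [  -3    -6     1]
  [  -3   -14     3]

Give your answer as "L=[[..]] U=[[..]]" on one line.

  row1 -= 1·row0 → [0,-2,0]
  row2 -= 1·row0 → [0,-10,2]
  row2 -= 5·row1 → [0,0,2]

L=[[1,0,0],[1,1,0],[1,5,1]] U=[[-3,-4,1],[0,-2,0],[0,0,2]]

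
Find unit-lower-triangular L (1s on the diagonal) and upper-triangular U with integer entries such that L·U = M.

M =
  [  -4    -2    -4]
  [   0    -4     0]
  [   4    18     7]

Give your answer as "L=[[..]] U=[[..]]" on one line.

  R1 -= 0·R0 → [0,-4,0]
  R2 -= -1·R0 → [0,16,3]
  R2 -= -4·R1 → [0,0,3]

L=[[1,0,0],[0,1,0],[-1,-4,1]] U=[[-4,-2,-4],[0,-4,0],[0,0,3]]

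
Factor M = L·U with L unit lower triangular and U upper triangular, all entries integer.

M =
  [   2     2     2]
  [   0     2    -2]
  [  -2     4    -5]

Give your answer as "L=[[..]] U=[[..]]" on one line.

L=[[1,0,0],[0,1,0],[-1,3,1]] U=[[2,2,2],[0,2,-2],[0,0,3]]

  r1 -= 0·r0 → [0,2,-2]
  r2 -= -1·r0 → [0,6,-3]
  r2 -= 3·r1 → [0,0,3]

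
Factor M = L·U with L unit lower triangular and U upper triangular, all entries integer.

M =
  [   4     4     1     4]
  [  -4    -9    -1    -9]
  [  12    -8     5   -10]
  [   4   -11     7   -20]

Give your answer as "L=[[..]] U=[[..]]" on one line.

  r1 -= -1·r0 → [0,-5,0,-5]
  r2 -= 3·r0 → [0,-20,2,-22]
  r3 -= 1·r0 → [0,-15,6,-24]
  r2 -= 4·r1 → [0,0,2,-2]
  r3 -= 3·r1 → [0,0,6,-9]
  r3 -= 3·r2 → [0,0,0,-3]

L=[[1,0,0,0],[-1,1,0,0],[3,4,1,0],[1,3,3,1]] U=[[4,4,1,4],[0,-5,0,-5],[0,0,2,-2],[0,0,0,-3]]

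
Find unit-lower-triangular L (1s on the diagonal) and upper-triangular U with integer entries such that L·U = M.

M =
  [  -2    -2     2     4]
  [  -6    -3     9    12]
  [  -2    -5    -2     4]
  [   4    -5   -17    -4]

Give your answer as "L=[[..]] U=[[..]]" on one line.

L=[[1,0,0,0],[3,1,0,0],[1,-1,1,0],[-2,-3,4,1]] U=[[-2,-2,2,4],[0,3,3,0],[0,0,-1,0],[0,0,0,4]]

  row1 -= 3·row0 → [0,3,3,0]
  row2 -= 1·row0 → [0,-3,-4,0]
  row3 -= -2·row0 → [0,-9,-13,4]
  row2 -= -1·row1 → [0,0,-1,0]
  row3 -= -3·row1 → [0,0,-4,4]
  row3 -= 4·row2 → [0,0,0,4]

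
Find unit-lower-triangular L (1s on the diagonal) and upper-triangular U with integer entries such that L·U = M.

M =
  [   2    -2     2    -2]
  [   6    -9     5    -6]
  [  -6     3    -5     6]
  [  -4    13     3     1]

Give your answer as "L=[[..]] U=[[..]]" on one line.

  row1 -= 3·row0 → [0,-3,-1,0]
  row2 -= -3·row0 → [0,-3,1,0]
  row3 -= -2·row0 → [0,9,7,-3]
  row2 -= 1·row1 → [0,0,2,0]
  row3 -= -3·row1 → [0,0,4,-3]
  row3 -= 2·row2 → [0,0,0,-3]

L=[[1,0,0,0],[3,1,0,0],[-3,1,1,0],[-2,-3,2,1]] U=[[2,-2,2,-2],[0,-3,-1,0],[0,0,2,0],[0,0,0,-3]]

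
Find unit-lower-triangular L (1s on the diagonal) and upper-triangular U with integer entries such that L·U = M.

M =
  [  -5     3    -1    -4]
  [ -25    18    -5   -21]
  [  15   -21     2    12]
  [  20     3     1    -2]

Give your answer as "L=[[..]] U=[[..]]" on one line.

L=[[1,0,0,0],[5,1,0,0],[-3,-4,1,0],[-4,5,3,1]] U=[[-5,3,-1,-4],[0,3,0,-1],[0,0,-1,-4],[0,0,0,-1]]

  row1 -= 5·row0 → [0,3,0,-1]
  row2 -= -3·row0 → [0,-12,-1,0]
  row3 -= -4·row0 → [0,15,-3,-18]
  row2 -= -4·row1 → [0,0,-1,-4]
  row3 -= 5·row1 → [0,0,-3,-13]
  row3 -= 3·row2 → [0,0,0,-1]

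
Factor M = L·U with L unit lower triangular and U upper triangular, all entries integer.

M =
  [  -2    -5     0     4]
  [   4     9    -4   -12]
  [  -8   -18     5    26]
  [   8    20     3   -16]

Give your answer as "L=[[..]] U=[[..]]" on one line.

L=[[1,0,0,0],[-2,1,0,0],[4,-2,1,0],[-4,0,-1,1]] U=[[-2,-5,0,4],[0,-1,-4,-4],[0,0,-3,2],[0,0,0,2]]

  R1 -= -2·R0 → [0,-1,-4,-4]
  R2 -= 4·R0 → [0,2,5,10]
  R3 -= -4·R0 → [0,0,3,0]
  R2 -= -2·R1 → [0,0,-3,2]
  R3 -= 0·R1 → [0,0,3,0]
  R3 -= -1·R2 → [0,0,0,2]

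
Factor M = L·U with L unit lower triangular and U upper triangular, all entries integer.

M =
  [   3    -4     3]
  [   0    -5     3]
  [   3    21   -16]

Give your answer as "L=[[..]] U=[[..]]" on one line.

L=[[1,0,0],[0,1,0],[1,-5,1]] U=[[3,-4,3],[0,-5,3],[0,0,-4]]

  row1 -= 0·row0 → [0,-5,3]
  row2 -= 1·row0 → [0,25,-19]
  row2 -= -5·row1 → [0,0,-4]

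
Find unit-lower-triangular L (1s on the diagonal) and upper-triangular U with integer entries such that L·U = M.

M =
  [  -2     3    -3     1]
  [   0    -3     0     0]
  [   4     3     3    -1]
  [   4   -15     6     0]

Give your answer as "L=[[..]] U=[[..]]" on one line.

L=[[1,0,0,0],[0,1,0,0],[-2,-3,1,0],[-2,3,0,1]] U=[[-2,3,-3,1],[0,-3,0,0],[0,0,-3,1],[0,0,0,2]]

  row1 -= 0·row0 → [0,-3,0,0]
  row2 -= -2·row0 → [0,9,-3,1]
  row3 -= -2·row0 → [0,-9,0,2]
  row2 -= -3·row1 → [0,0,-3,1]
  row3 -= 3·row1 → [0,0,0,2]
  row3 -= 0·row2 → [0,0,0,2]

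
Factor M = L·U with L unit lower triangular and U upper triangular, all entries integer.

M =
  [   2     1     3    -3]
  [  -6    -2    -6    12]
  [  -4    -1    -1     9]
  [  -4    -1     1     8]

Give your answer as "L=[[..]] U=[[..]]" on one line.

L=[[1,0,0,0],[-3,1,0,0],[-2,1,1,0],[-2,1,2,1]] U=[[2,1,3,-3],[0,1,3,3],[0,0,2,0],[0,0,0,-1]]

  r1 -= -3·r0 → [0,1,3,3]
  r2 -= -2·r0 → [0,1,5,3]
  r3 -= -2·r0 → [0,1,7,2]
  r2 -= 1·r1 → [0,0,2,0]
  r3 -= 1·r1 → [0,0,4,-1]
  r3 -= 2·r2 → [0,0,0,-1]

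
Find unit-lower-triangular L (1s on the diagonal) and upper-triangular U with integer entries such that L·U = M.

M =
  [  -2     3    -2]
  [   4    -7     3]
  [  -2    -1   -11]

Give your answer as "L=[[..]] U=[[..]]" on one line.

  r1 -= -2·r0 → [0,-1,-1]
  r2 -= 1·r0 → [0,-4,-9]
  r2 -= 4·r1 → [0,0,-5]

L=[[1,0,0],[-2,1,0],[1,4,1]] U=[[-2,3,-2],[0,-1,-1],[0,0,-5]]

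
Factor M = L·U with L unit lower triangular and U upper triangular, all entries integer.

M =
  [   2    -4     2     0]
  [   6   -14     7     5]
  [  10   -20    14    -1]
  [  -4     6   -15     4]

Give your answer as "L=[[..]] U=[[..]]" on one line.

  R1 -= 3·R0 → [0,-2,1,5]
  R2 -= 5·R0 → [0,0,4,-1]
  R3 -= -2·R0 → [0,-2,-11,4]
  R2 -= 0·R1 → [0,0,4,-1]
  R3 -= 1·R1 → [0,0,-12,-1]
  R3 -= -3·R2 → [0,0,0,-4]

L=[[1,0,0,0],[3,1,0,0],[5,0,1,0],[-2,1,-3,1]] U=[[2,-4,2,0],[0,-2,1,5],[0,0,4,-1],[0,0,0,-4]]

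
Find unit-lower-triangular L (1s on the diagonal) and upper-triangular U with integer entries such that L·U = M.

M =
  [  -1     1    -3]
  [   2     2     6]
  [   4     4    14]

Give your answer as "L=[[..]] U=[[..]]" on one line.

L=[[1,0,0],[-2,1,0],[-4,2,1]] U=[[-1,1,-3],[0,4,0],[0,0,2]]

  R1 -= -2·R0 → [0,4,0]
  R2 -= -4·R0 → [0,8,2]
  R2 -= 2·R1 → [0,0,2]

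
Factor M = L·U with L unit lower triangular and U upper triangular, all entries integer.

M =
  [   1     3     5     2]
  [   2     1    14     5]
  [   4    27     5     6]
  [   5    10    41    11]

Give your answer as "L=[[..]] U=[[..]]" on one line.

L=[[1,0,0,0],[2,1,0,0],[4,-3,1,0],[5,1,-4,1]] U=[[1,3,5,2],[0,-5,4,1],[0,0,-3,1],[0,0,0,4]]

  R1 -= 2·R0 → [0,-5,4,1]
  R2 -= 4·R0 → [0,15,-15,-2]
  R3 -= 5·R0 → [0,-5,16,1]
  R2 -= -3·R1 → [0,0,-3,1]
  R3 -= 1·R1 → [0,0,12,0]
  R3 -= -4·R2 → [0,0,0,4]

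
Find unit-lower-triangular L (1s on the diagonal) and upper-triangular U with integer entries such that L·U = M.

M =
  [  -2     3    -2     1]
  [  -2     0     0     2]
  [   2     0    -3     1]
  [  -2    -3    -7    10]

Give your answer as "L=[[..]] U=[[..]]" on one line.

L=[[1,0,0,0],[1,1,0,0],[-1,-1,1,0],[1,2,3,1]] U=[[-2,3,-2,1],[0,-3,2,1],[0,0,-3,3],[0,0,0,-2]]

  row1 -= 1·row0 → [0,-3,2,1]
  row2 -= -1·row0 → [0,3,-5,2]
  row3 -= 1·row0 → [0,-6,-5,9]
  row2 -= -1·row1 → [0,0,-3,3]
  row3 -= 2·row1 → [0,0,-9,7]
  row3 -= 3·row2 → [0,0,0,-2]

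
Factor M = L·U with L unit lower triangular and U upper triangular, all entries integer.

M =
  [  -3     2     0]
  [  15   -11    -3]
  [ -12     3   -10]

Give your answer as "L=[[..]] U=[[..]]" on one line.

  row1 -= -5·row0 → [0,-1,-3]
  row2 -= 4·row0 → [0,-5,-10]
  row2 -= 5·row1 → [0,0,5]

L=[[1,0,0],[-5,1,0],[4,5,1]] U=[[-3,2,0],[0,-1,-3],[0,0,5]]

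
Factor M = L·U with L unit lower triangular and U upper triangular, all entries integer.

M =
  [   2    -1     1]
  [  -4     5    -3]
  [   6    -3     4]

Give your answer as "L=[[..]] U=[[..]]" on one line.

L=[[1,0,0],[-2,1,0],[3,0,1]] U=[[2,-1,1],[0,3,-1],[0,0,1]]

  r1 -= -2·r0 → [0,3,-1]
  r2 -= 3·r0 → [0,0,1]
  r2 -= 0·r1 → [0,0,1]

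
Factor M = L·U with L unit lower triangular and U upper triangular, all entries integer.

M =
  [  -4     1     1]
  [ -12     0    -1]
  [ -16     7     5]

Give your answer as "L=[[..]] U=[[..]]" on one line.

  R1 -= 3·R0 → [0,-3,-4]
  R2 -= 4·R0 → [0,3,1]
  R2 -= -1·R1 → [0,0,-3]

L=[[1,0,0],[3,1,0],[4,-1,1]] U=[[-4,1,1],[0,-3,-4],[0,0,-3]]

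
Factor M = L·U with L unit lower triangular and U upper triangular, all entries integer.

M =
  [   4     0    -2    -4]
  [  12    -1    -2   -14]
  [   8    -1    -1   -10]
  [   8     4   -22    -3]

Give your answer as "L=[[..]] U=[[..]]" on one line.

L=[[1,0,0,0],[3,1,0,0],[2,1,1,0],[2,-4,2,1]] U=[[4,0,-2,-4],[0,-1,4,-2],[0,0,-1,0],[0,0,0,-3]]

  row1 -= 3·row0 → [0,-1,4,-2]
  row2 -= 2·row0 → [0,-1,3,-2]
  row3 -= 2·row0 → [0,4,-18,5]
  row2 -= 1·row1 → [0,0,-1,0]
  row3 -= -4·row1 → [0,0,-2,-3]
  row3 -= 2·row2 → [0,0,0,-3]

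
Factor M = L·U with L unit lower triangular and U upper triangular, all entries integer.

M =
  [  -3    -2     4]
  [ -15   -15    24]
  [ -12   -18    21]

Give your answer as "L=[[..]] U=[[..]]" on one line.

L=[[1,0,0],[5,1,0],[4,2,1]] U=[[-3,-2,4],[0,-5,4],[0,0,-3]]

  row1 -= 5·row0 → [0,-5,4]
  row2 -= 4·row0 → [0,-10,5]
  row2 -= 2·row1 → [0,0,-3]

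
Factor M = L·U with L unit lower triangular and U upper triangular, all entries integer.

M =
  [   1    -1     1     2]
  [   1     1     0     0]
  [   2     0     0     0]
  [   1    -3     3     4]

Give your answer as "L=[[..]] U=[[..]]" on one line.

L=[[1,0,0,0],[1,1,0,0],[2,1,1,0],[1,-1,-1,1]] U=[[1,-1,1,2],[0,2,-1,-2],[0,0,-1,-2],[0,0,0,-2]]

  R1 -= 1·R0 → [0,2,-1,-2]
  R2 -= 2·R0 → [0,2,-2,-4]
  R3 -= 1·R0 → [0,-2,2,2]
  R2 -= 1·R1 → [0,0,-1,-2]
  R3 -= -1·R1 → [0,0,1,0]
  R3 -= -1·R2 → [0,0,0,-2]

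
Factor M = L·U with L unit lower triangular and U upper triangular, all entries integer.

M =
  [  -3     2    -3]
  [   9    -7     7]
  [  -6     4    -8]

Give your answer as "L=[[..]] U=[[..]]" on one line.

L=[[1,0,0],[-3,1,0],[2,0,1]] U=[[-3,2,-3],[0,-1,-2],[0,0,-2]]

  row1 -= -3·row0 → [0,-1,-2]
  row2 -= 2·row0 → [0,0,-2]
  row2 -= 0·row1 → [0,0,-2]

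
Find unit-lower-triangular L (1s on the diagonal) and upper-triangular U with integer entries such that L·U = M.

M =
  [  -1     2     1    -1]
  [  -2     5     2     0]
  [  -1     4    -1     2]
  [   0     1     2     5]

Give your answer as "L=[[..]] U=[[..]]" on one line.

L=[[1,0,0,0],[2,1,0,0],[1,2,1,0],[0,1,-1,1]] U=[[-1,2,1,-1],[0,1,0,2],[0,0,-2,-1],[0,0,0,2]]

  r1 -= 2·r0 → [0,1,0,2]
  r2 -= 1·r0 → [0,2,-2,3]
  r3 -= 0·r0 → [0,1,2,5]
  r2 -= 2·r1 → [0,0,-2,-1]
  r3 -= 1·r1 → [0,0,2,3]
  r3 -= -1·r2 → [0,0,0,2]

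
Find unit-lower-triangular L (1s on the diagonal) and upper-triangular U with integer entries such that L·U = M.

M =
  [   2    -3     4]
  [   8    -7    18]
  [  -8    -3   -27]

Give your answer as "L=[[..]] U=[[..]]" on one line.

  R1 -= 4·R0 → [0,5,2]
  R2 -= -4·R0 → [0,-15,-11]
  R2 -= -3·R1 → [0,0,-5]

L=[[1,0,0],[4,1,0],[-4,-3,1]] U=[[2,-3,4],[0,5,2],[0,0,-5]]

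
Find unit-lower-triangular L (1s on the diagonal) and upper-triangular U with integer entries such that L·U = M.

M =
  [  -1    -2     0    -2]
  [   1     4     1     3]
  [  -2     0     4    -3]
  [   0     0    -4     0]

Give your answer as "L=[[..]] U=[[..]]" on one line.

L=[[1,0,0,0],[-1,1,0,0],[2,2,1,0],[0,0,-2,1]] U=[[-1,-2,0,-2],[0,2,1,1],[0,0,2,-1],[0,0,0,-2]]

  R1 -= -1·R0 → [0,2,1,1]
  R2 -= 2·R0 → [0,4,4,1]
  R3 -= 0·R0 → [0,0,-4,0]
  R2 -= 2·R1 → [0,0,2,-1]
  R3 -= 0·R1 → [0,0,-4,0]
  R3 -= -2·R2 → [0,0,0,-2]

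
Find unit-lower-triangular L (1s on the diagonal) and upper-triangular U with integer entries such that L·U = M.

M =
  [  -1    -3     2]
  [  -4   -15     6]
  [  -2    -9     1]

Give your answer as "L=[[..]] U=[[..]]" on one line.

  row1 -= 4·row0 → [0,-3,-2]
  row2 -= 2·row0 → [0,-3,-3]
  row2 -= 1·row1 → [0,0,-1]

L=[[1,0,0],[4,1,0],[2,1,1]] U=[[-1,-3,2],[0,-3,-2],[0,0,-1]]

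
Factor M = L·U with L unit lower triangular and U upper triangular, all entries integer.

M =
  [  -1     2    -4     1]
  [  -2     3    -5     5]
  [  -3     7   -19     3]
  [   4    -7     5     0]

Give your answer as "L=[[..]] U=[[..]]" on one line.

  r1 -= 2·r0 → [0,-1,3,3]
  r2 -= 3·r0 → [0,1,-7,0]
  r3 -= -4·r0 → [0,1,-11,4]
  r2 -= -1·r1 → [0,0,-4,3]
  r3 -= -1·r1 → [0,0,-8,7]
  r3 -= 2·r2 → [0,0,0,1]

L=[[1,0,0,0],[2,1,0,0],[3,-1,1,0],[-4,-1,2,1]] U=[[-1,2,-4,1],[0,-1,3,3],[0,0,-4,3],[0,0,0,1]]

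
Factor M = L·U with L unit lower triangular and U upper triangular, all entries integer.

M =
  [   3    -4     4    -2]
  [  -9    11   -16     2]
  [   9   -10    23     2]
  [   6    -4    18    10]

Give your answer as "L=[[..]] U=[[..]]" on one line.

  row1 -= -3·row0 → [0,-1,-4,-4]
  row2 -= 3·row0 → [0,2,11,8]
  row3 -= 2·row0 → [0,4,10,14]
  row2 -= -2·row1 → [0,0,3,0]
  row3 -= -4·row1 → [0,0,-6,-2]
  row3 -= -2·row2 → [0,0,0,-2]

L=[[1,0,0,0],[-3,1,0,0],[3,-2,1,0],[2,-4,-2,1]] U=[[3,-4,4,-2],[0,-1,-4,-4],[0,0,3,0],[0,0,0,-2]]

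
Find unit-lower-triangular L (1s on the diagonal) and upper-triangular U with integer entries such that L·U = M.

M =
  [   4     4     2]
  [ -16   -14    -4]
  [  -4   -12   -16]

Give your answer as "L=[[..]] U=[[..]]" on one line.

L=[[1,0,0],[-4,1,0],[-1,-4,1]] U=[[4,4,2],[0,2,4],[0,0,2]]

  r1 -= -4·r0 → [0,2,4]
  r2 -= -1·r0 → [0,-8,-14]
  r2 -= -4·r1 → [0,0,2]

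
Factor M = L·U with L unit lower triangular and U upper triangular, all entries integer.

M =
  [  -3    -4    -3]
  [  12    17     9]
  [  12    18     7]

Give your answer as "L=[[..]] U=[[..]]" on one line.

  R1 -= -4·R0 → [0,1,-3]
  R2 -= -4·R0 → [0,2,-5]
  R2 -= 2·R1 → [0,0,1]

L=[[1,0,0],[-4,1,0],[-4,2,1]] U=[[-3,-4,-3],[0,1,-3],[0,0,1]]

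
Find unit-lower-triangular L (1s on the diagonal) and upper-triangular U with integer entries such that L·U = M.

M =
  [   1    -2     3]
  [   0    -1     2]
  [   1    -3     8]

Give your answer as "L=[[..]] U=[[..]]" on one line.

L=[[1,0,0],[0,1,0],[1,1,1]] U=[[1,-2,3],[0,-1,2],[0,0,3]]

  r1 -= 0·r0 → [0,-1,2]
  r2 -= 1·r0 → [0,-1,5]
  r2 -= 1·r1 → [0,0,3]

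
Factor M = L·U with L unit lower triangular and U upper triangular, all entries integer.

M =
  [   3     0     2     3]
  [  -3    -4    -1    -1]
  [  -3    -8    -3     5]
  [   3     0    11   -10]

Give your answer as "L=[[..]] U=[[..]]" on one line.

L=[[1,0,0,0],[-1,1,0,0],[-1,2,1,0],[1,0,-3,1]] U=[[3,0,2,3],[0,-4,1,2],[0,0,-3,4],[0,0,0,-1]]

  R1 -= -1·R0 → [0,-4,1,2]
  R2 -= -1·R0 → [0,-8,-1,8]
  R3 -= 1·R0 → [0,0,9,-13]
  R2 -= 2·R1 → [0,0,-3,4]
  R3 -= 0·R1 → [0,0,9,-13]
  R3 -= -3·R2 → [0,0,0,-1]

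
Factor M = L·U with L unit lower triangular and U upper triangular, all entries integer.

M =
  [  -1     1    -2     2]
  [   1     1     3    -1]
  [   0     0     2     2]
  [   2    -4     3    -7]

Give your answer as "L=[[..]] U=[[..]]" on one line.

  r1 -= -1·r0 → [0,2,1,1]
  r2 -= 0·r0 → [0,0,2,2]
  r3 -= -2·r0 → [0,-2,-1,-3]
  r2 -= 0·r1 → [0,0,2,2]
  r3 -= -1·r1 → [0,0,0,-2]
  r3 -= 0·r2 → [0,0,0,-2]

L=[[1,0,0,0],[-1,1,0,0],[0,0,1,0],[-2,-1,0,1]] U=[[-1,1,-2,2],[0,2,1,1],[0,0,2,2],[0,0,0,-2]]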